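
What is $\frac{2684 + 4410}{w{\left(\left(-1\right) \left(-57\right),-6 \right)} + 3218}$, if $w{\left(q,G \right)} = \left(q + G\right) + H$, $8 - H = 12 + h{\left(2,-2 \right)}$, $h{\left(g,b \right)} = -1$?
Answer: $\frac{3547}{1633} \approx 2.1721$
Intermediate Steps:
$H = -3$ ($H = 8 - \left(12 - 1\right) = 8 - 11 = -3$)
$w{\left(q,G \right)} = -3 + G + q$ ($w{\left(q,G \right)} = \left(q + G\right) - 3 = \left(G + q\right) - 3 = -3 + G + q$)
$\frac{2684 + 4410}{w{\left(\left(-1\right) \left(-57\right),-6 \right)} + 3218} = \frac{2684 + 4410}{\left(-3 - 6 - -57\right) + 3218} = \frac{7094}{\left(-3 - 6 + 57\right) + 3218} = \frac{7094}{48 + 3218} = \frac{7094}{3266} = 7094 \cdot \frac{1}{3266} = \frac{3547}{1633}$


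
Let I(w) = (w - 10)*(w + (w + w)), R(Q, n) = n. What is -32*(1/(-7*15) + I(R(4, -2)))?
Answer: -241888/105 ≈ -2303.7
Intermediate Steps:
I(w) = 3*w*(-10 + w) (I(w) = (-10 + w)*(w + 2*w) = (-10 + w)*(3*w) = 3*w*(-10 + w))
-32*(1/(-7*15) + I(R(4, -2))) = -32*(1/(-7*15) + 3*(-2)*(-10 - 2)) = -32*(1/(-105) + 3*(-2)*(-12)) = -32*(-1/105 + 72) = -32*7559/105 = -241888/105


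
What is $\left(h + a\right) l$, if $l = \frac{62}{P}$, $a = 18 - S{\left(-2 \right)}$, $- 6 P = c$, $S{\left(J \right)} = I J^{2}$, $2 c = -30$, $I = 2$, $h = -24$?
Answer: $- \frac{1736}{5} \approx -347.2$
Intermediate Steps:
$c = -15$ ($c = \frac{1}{2} \left(-30\right) = -15$)
$S{\left(J \right)} = 2 J^{2}$
$P = \frac{5}{2}$ ($P = \left(- \frac{1}{6}\right) \left(-15\right) = \frac{5}{2} \approx 2.5$)
$a = 10$ ($a = 18 - 2 \left(-2\right)^{2} = 18 - 2 \cdot 4 = 18 - 8 = 10$)
$l = \frac{124}{5}$ ($l = \frac{62}{\frac{5}{2}} = 62 \cdot \frac{2}{5} = \frac{124}{5} \approx 24.8$)
$\left(h + a\right) l = \left(-24 + 10\right) \frac{124}{5} = \left(-14\right) \frac{124}{5} = - \frac{1736}{5}$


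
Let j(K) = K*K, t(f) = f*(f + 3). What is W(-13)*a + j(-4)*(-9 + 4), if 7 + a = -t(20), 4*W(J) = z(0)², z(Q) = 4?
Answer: -1948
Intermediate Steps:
t(f) = f*(3 + f)
j(K) = K²
W(J) = 4 (W(J) = (¼)*4² = (¼)*16 = 4)
a = -467 (a = -7 - 20*(3 + 20) = -7 - 20*23 = -7 - 1*460 = -7 - 460 = -467)
W(-13)*a + j(-4)*(-9 + 4) = 4*(-467) + (-4)²*(-9 + 4) = -1868 + 16*(-5) = -1868 - 80 = -1948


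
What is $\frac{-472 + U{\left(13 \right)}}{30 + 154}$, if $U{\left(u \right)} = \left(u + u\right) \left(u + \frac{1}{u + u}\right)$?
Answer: $- \frac{133}{184} \approx -0.72283$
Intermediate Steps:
$U{\left(u \right)} = 2 u \left(u + \frac{1}{2 u}\right)$
$\frac{-472 + U{\left(13 \right)}}{30 + 154} = \frac{-472 + \left(1 + 2 \cdot 13^{2}\right)}{30 + 154} = \frac{-472 + \left(1 + 2 \cdot 169\right)}{184} = \left(-472 + \left(1 + 338\right)\right) \frac{1}{184} = \left(-472 + 339\right) \frac{1}{184} = \left(-133\right) \frac{1}{184} = - \frac{133}{184}$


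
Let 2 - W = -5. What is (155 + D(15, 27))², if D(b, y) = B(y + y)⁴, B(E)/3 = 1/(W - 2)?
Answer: 9400465936/390625 ≈ 24065.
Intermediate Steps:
W = 7 (W = 2 - 1*(-5) = 2 + 5 = 7)
B(E) = ⅗ (B(E) = 3/(7 - 2) = 3/5 = 3*(⅕) = ⅗)
D(b, y) = 81/625 (D(b, y) = (⅗)⁴ = 81/625)
(155 + D(15, 27))² = (155 + 81/625)² = (96956/625)² = 9400465936/390625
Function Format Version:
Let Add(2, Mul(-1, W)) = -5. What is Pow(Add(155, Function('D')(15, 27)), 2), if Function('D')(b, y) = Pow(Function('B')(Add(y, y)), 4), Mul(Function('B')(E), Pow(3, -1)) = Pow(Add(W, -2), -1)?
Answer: Rational(9400465936, 390625) ≈ 24065.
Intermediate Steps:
W = 7 (W = Add(2, Mul(-1, -5)) = Add(2, 5) = 7)
Function('B')(E) = Rational(3, 5) (Function('B')(E) = Mul(3, Pow(Add(7, -2), -1)) = Mul(3, Pow(5, -1)) = Mul(3, Rational(1, 5)) = Rational(3, 5))
Function('D')(b, y) = Rational(81, 625) (Function('D')(b, y) = Pow(Rational(3, 5), 4) = Rational(81, 625))
Pow(Add(155, Function('D')(15, 27)), 2) = Pow(Add(155, Rational(81, 625)), 2) = Pow(Rational(96956, 625), 2) = Rational(9400465936, 390625)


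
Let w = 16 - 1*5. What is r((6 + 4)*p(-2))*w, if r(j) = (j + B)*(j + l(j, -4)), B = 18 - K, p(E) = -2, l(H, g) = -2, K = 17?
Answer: 4598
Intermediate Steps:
B = 1 (B = 18 - 1*17 = 18 - 17 = 1)
r(j) = (1 + j)*(-2 + j) (r(j) = (j + 1)*(j - 2) = (1 + j)*(-2 + j))
w = 11 (w = 16 - 5 = 11)
r((6 + 4)*p(-2))*w = (-2 + ((6 + 4)*(-2))**2 - (6 + 4)*(-2))*11 = (-2 + (10*(-2))**2 - 10*(-2))*11 = (-2 + (-20)**2 - 1*(-20))*11 = (-2 + 400 + 20)*11 = 418*11 = 4598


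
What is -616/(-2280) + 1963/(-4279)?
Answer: -229972/1219515 ≈ -0.18858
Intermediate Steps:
-616/(-2280) + 1963/(-4279) = -616*(-1/2280) + 1963*(-1/4279) = 77/285 - 1963/4279 = -229972/1219515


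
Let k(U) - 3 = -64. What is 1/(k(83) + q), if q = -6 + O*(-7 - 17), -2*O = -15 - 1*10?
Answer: -1/367 ≈ -0.0027248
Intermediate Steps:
k(U) = -61 (k(U) = 3 - 64 = -61)
O = 25/2 (O = -(-15 - 1*10)/2 = -(-15 - 10)/2 = -1/2*(-25) = 25/2 ≈ 12.500)
q = -306 (q = -6 + 25*(-7 - 17)/2 = -6 + (25/2)*(-24) = -6 - 300 = -306)
1/(k(83) + q) = 1/(-61 - 306) = 1/(-367) = -1/367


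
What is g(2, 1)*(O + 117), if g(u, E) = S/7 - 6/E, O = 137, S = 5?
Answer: -9398/7 ≈ -1342.6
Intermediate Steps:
g(u, E) = 5/7 - 6/E
g(2, 1)*(O + 117) = (5/7 - 6/1)*(137 + 117) = (5/7 - 6*1)*254 = (5/7 - 6)*254 = -37/7*254 = -9398/7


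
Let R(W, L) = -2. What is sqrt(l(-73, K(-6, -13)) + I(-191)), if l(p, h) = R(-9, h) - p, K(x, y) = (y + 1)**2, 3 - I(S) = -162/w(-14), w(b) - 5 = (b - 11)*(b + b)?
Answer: 14*sqrt(20915)/235 ≈ 8.6157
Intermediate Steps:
w(b) = 5 + 2*b*(-11 + b) (w(b) = 5 + (b - 11)*(b + b) = 5 + (-11 + b)*(2*b) = 5 + 2*b*(-11 + b))
I(S) = 759/235 (I(S) = 3 - (-162)/(5 - 22*(-14) + 2*(-14)**2) = 3 - (-162)/(5 + 308 + 2*196) = 3 - (-162)/(5 + 308 + 392) = 3 - (-162)/705 = 3 - 1*(-54/235) = 3 + 54/235 = 759/235)
K(x, y) = (1 + y)**2
l(p, h) = -2 - p
sqrt(l(-73, K(-6, -13)) + I(-191)) = sqrt((-2 - 1*(-73)) + 759/235) = sqrt((-2 + 73) + 759/235) = sqrt(71 + 759/235) = sqrt(17444/235) = 14*sqrt(20915)/235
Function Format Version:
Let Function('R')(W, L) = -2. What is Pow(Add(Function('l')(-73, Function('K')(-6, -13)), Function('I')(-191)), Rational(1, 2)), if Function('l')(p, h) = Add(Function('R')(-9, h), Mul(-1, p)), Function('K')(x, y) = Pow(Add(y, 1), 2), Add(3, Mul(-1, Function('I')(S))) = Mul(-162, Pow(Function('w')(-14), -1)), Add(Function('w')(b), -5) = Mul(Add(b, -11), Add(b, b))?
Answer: Mul(Rational(14, 235), Pow(20915, Rational(1, 2))) ≈ 8.6157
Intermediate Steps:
Function('w')(b) = Add(5, Mul(2, b, Add(-11, b))) (Function('w')(b) = Add(5, Mul(Add(b, -11), Add(b, b))) = Add(5, Mul(Add(-11, b), Mul(2, b))) = Add(5, Mul(2, b, Add(-11, b))))
Function('I')(S) = Rational(759, 235) (Function('I')(S) = Add(3, Mul(-1, Mul(-162, Pow(Add(5, Mul(-22, -14), Mul(2, Pow(-14, 2))), -1)))) = Add(3, Mul(-1, Mul(-162, Pow(Add(5, 308, Mul(2, 196)), -1)))) = Add(3, Mul(-1, Mul(-162, Pow(Add(5, 308, 392), -1)))) = Add(3, Mul(-1, Mul(-162, Pow(705, -1)))) = Add(3, Mul(-1, Mul(-162, Rational(1, 705)))) = Add(3, Mul(-1, Rational(-54, 235))) = Add(3, Rational(54, 235)) = Rational(759, 235))
Function('K')(x, y) = Pow(Add(1, y), 2)
Function('l')(p, h) = Add(-2, Mul(-1, p))
Pow(Add(Function('l')(-73, Function('K')(-6, -13)), Function('I')(-191)), Rational(1, 2)) = Pow(Add(Add(-2, Mul(-1, -73)), Rational(759, 235)), Rational(1, 2)) = Pow(Add(Add(-2, 73), Rational(759, 235)), Rational(1, 2)) = Pow(Add(71, Rational(759, 235)), Rational(1, 2)) = Pow(Rational(17444, 235), Rational(1, 2)) = Mul(Rational(14, 235), Pow(20915, Rational(1, 2)))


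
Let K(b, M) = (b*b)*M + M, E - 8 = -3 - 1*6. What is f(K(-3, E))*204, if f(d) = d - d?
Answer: 0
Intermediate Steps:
E = -1 (E = 8 + (-3 - 1*6) = 8 + (-3 - 6) = 8 - 9 = -1)
K(b, M) = M + M*b**2 (K(b, M) = b**2*M + M = M*b**2 + M = M + M*b**2)
f(d) = 0
f(K(-3, E))*204 = 0*204 = 0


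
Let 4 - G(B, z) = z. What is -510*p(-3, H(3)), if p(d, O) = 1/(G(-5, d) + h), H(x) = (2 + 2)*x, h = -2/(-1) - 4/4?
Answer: -255/4 ≈ -63.750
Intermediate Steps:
G(B, z) = 4 - z
h = 1 (h = -2*(-1) - 4*¼ = 2 - 1 = 1)
H(x) = 4*x
p(d, O) = 1/(5 - d) (p(d, O) = 1/((4 - d) + 1) = 1/(5 - d))
-510*p(-3, H(3)) = -(-510)/(-5 - 3) = -(-510)/(-8) = -(-510)*(-1)/8 = -510*⅛ = -255/4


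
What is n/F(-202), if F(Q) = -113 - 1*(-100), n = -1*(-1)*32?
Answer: -32/13 ≈ -2.4615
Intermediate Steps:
n = 32 (n = 1*32 = 32)
F(Q) = -13 (F(Q) = -113 + 100 = -13)
n/F(-202) = 32/(-13) = 32*(-1/13) = -32/13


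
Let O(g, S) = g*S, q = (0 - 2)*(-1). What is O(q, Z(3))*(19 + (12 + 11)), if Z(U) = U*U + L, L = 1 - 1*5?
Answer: 420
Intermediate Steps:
L = -4 (L = 1 - 5 = -4)
q = 2 (q = -2*(-1) = 2)
Z(U) = -4 + U² (Z(U) = U*U - 4 = U² - 4 = -4 + U²)
O(g, S) = S*g
O(q, Z(3))*(19 + (12 + 11)) = ((-4 + 3²)*2)*(19 + (12 + 11)) = ((-4 + 9)*2)*(19 + 23) = (5*2)*42 = 10*42 = 420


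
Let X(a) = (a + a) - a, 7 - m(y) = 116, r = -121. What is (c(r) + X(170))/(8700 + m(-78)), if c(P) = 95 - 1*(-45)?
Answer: 310/8591 ≈ 0.036084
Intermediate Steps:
m(y) = -109 (m(y) = 7 - 1*116 = 7 - 116 = -109)
X(a) = a (X(a) = 2*a - a = a)
c(P) = 140 (c(P) = 95 + 45 = 140)
(c(r) + X(170))/(8700 + m(-78)) = (140 + 170)/(8700 - 109) = 310/8591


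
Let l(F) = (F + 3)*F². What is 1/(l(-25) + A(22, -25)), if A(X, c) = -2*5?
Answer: -1/13760 ≈ -7.2674e-5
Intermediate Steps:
A(X, c) = -10
l(F) = F²*(3 + F) (l(F) = (3 + F)*F² = F²*(3 + F))
1/(l(-25) + A(22, -25)) = 1/((-25)²*(3 - 25) - 10) = 1/(625*(-22) - 10) = 1/(-13750 - 10) = 1/(-13760) = -1/13760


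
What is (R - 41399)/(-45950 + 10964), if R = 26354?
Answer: 295/686 ≈ 0.43003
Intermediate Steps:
(R - 41399)/(-45950 + 10964) = (26354 - 41399)/(-45950 + 10964) = -15045/(-34986) = -15045*(-1/34986) = 295/686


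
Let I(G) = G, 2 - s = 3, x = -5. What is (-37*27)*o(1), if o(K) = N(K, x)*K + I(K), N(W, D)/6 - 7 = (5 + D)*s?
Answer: -42957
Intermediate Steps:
s = -1 (s = 2 - 1*3 = 2 - 3 = -1)
N(W, D) = 12 - 6*D (N(W, D) = 42 + 6*((5 + D)*(-1)) = 42 + 6*(-5 - D) = 42 + (-30 - 6*D) = 12 - 6*D)
o(K) = 43*K (o(K) = (12 - 6*(-5))*K + K = (12 + 30)*K + K = 42*K + K = 43*K)
(-37*27)*o(1) = (-37*27)*(43*1) = -999*43 = -42957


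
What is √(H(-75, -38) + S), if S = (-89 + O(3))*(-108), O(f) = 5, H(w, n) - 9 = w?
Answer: √9006 ≈ 94.900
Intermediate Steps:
H(w, n) = 9 + w
S = 9072 (S = (-89 + 5)*(-108) = -84*(-108) = 9072)
√(H(-75, -38) + S) = √((9 - 75) + 9072) = √(-66 + 9072) = √9006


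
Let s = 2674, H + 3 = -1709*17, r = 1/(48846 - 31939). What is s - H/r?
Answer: 491252466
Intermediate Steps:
r = 1/16907 ≈ 5.9147e-5
H = -29056 (H = -3 - 1709*17 = -3 - 29053 = -29056)
s - H/r = 2674 - (-29056)/1/16907 = 2674 - (-29056)*16907 = 2674 - 1*(-491249792) = 2674 + 491249792 = 491252466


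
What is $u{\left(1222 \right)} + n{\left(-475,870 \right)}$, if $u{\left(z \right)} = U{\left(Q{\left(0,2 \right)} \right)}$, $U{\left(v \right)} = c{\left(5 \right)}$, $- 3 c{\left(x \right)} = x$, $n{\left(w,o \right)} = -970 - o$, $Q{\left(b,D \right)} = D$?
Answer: $- \frac{5525}{3} \approx -1841.7$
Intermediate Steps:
$c{\left(x \right)} = - \frac{x}{3}$
$U{\left(v \right)} = - \frac{5}{3}$ ($U{\left(v \right)} = \left(- \frac{1}{3}\right) 5 = - \frac{5}{3}$)
$u{\left(z \right)} = - \frac{5}{3}$
$u{\left(1222 \right)} + n{\left(-475,870 \right)} = - \frac{5}{3} - 1840 = - \frac{5525}{3}$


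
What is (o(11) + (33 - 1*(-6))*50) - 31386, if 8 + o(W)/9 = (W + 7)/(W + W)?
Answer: -324507/11 ≈ -29501.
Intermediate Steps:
o(W) = -72 + 9*(7 + W)/(2*W) (o(W) = -72 + 9*((W + 7)/(W + W)) = -72 + 9*((7 + W)/((2*W))) = -72 + 9*((7 + W)*(1/(2*W))) = -72 + 9*((7 + W)/(2*W)) = -72 + 9*(7 + W)/(2*W))
(o(11) + (33 - 1*(-6))*50) - 31386 = ((9/2)*(7 - 15*11)/11 + (33 - 1*(-6))*50) - 31386 = ((9/2)*(1/11)*(7 - 165) + (33 + 6)*50) - 31386 = ((9/2)*(1/11)*(-158) + 39*50) - 31386 = (-711/11 + 1950) - 31386 = 20739/11 - 31386 = -324507/11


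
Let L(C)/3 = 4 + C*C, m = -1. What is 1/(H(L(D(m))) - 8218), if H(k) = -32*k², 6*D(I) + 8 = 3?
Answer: -9/131084 ≈ -6.8658e-5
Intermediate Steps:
D(I) = -⅚ (D(I) = -4/3 + (⅙)*3 = -4/3 + ½ = -⅚)
L(C) = 12 + 3*C² (L(C) = 3*(4 + C*C) = 3*(4 + C²) = 12 + 3*C²)
1/(H(L(D(m))) - 8218) = 1/(-32*(12 + 3*(-⅚)²)² - 8218) = 1/(-32*(12 + 3*(25/36))² - 8218) = 1/(-32*(12 + 25/12)² - 8218) = 1/(-32*(169/12)² - 8218) = 1/(-32*28561/144 - 8218) = 1/(-57122/9 - 8218) = 1/(-131084/9) = -9/131084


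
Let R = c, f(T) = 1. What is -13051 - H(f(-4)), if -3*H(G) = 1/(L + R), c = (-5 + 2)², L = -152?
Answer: -5598880/429 ≈ -13051.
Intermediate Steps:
c = 9 (c = (-3)² = 9)
R = 9
H(G) = 1/429 (H(G) = -1/(3*(-152 + 9)) = -⅓/(-143) = -⅓*(-1/143) = 1/429)
-13051 - H(f(-4)) = -13051 - 1*1/429 = -13051 - 1/429 = -5598880/429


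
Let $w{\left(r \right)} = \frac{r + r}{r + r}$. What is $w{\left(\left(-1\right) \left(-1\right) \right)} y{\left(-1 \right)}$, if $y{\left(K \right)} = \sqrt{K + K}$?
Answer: $i \sqrt{2} \approx 1.4142 i$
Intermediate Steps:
$y{\left(K \right)} = \sqrt{2} \sqrt{K}$ ($y{\left(K \right)} = \sqrt{2 K} = \sqrt{2} \sqrt{K}$)
$w{\left(r \right)} = 1$ ($w{\left(r \right)} = \frac{2 r}{2 r} = 2 r \frac{1}{2 r} = 1$)
$w{\left(\left(-1\right) \left(-1\right) \right)} y{\left(-1 \right)} = 1 \sqrt{2} \sqrt{-1} = 1 \sqrt{2} i = 1 i \sqrt{2} = i \sqrt{2}$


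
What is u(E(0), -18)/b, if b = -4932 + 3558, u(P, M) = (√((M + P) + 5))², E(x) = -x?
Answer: 13/1374 ≈ 0.0094614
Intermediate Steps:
u(P, M) = 5 + M + P (u(P, M) = (√(5 + M + P))² = 5 + M + P)
b = -1374
u(E(0), -18)/b = (5 - 18 - 1*0)/(-1374) = (5 - 18 + 0)*(-1/1374) = -13*(-1/1374) = 13/1374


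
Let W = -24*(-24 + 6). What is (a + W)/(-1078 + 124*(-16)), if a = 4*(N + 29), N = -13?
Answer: -248/1531 ≈ -0.16199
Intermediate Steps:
a = 64 (a = 4*(-13 + 29) = 4*16 = 64)
W = 432 (W = -24*(-18) = 432)
(a + W)/(-1078 + 124*(-16)) = (64 + 432)/(-1078 + 124*(-16)) = 496/(-1078 - 1984) = 496/(-3062) = 496*(-1/3062) = -248/1531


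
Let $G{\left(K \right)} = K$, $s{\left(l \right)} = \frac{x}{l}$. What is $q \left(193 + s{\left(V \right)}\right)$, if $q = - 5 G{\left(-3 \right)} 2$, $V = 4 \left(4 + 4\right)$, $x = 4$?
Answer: $\frac{23175}{4} \approx 5793.8$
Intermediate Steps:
$V = 32$ ($V = 4 \cdot 8 = 32$)
$s{\left(l \right)} = \frac{4}{l}$
$q = 30$ ($q = \left(-5\right) \left(-3\right) 2 = 15 \cdot 2 = 30$)
$q \left(193 + s{\left(V \right)}\right) = 30 \left(193 + \frac{4}{32}\right) = 30 \left(193 + 4 \cdot \frac{1}{32}\right) = 30 \left(193 + \frac{1}{8}\right) = 30 \cdot \frac{1545}{8} = \frac{23175}{4}$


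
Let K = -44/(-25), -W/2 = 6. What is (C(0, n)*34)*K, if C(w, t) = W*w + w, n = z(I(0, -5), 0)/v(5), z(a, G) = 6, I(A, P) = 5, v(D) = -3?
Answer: 0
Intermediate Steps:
W = -12 (W = -2*6 = -12)
K = 44/25 (K = -44*(-1/25) = 44/25 ≈ 1.7600)
n = -2 (n = 6/(-3) = 6*(-1/3) = -2)
C(w, t) = -11*w (C(w, t) = -12*w + w = -11*w)
(C(0, n)*34)*K = (-11*0*34)*(44/25) = (0*34)*(44/25) = 0*(44/25) = 0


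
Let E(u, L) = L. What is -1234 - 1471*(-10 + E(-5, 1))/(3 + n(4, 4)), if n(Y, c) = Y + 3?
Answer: 899/10 ≈ 89.900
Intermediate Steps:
n(Y, c) = 3 + Y
-1234 - 1471*(-10 + E(-5, 1))/(3 + n(4, 4)) = -1234 - 1471*(-10 + 1)/(3 + (3 + 4)) = -1234 - 1471*(-9)/(3 + 7) = -1234 - 1471*(-9)/10 = -1234 - 1471*(-9/10) = -1234 + 13239/10 = 899/10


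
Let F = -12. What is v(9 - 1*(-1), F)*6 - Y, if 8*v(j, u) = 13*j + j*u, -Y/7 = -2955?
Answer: -41355/2 ≈ -20678.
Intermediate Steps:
Y = 20685 (Y = -7*(-2955) = 20685)
v(j, u) = 13*j/8 + j*u/8 (v(j, u) = (13*j + j*u)/8 = 13*j/8 + j*u/8)
v(9 - 1*(-1), F)*6 - Y = ((9 - 1*(-1))*(13 - 12)/8)*6 - 1*20685 = ((⅛)*(9 + 1)*1)*6 - 20685 = ((⅛)*10*1)*6 - 20685 = (5/4)*6 - 20685 = 15/2 - 20685 = -41355/2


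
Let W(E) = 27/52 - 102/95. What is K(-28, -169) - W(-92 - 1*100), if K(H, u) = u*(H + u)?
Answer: 164470159/4940 ≈ 33294.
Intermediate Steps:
W(E) = -2739/4940 (W(E) = 27*(1/52) - 102*1/95 = 27/52 - 102/95 = -2739/4940)
K(-28, -169) - W(-92 - 1*100) = -169*(-28 - 169) - 1*(-2739/4940) = -169*(-197) + 2739/4940 = 33293 + 2739/4940 = 164470159/4940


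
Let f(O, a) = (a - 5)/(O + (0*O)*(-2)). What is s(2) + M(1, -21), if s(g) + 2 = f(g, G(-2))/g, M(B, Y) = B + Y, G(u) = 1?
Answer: -23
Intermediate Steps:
f(O, a) = (-5 + a)/O (f(O, a) = (-5 + a)/(O + 0*(-2)) = (-5 + a)/(O + 0) = (-5 + a)/O)
s(g) = -2 - 4/g² (s(g) = -2 + ((-5 + 1)/g)/g = -2 + (-4/g)/g = -2 - 4/g²)
s(2) + M(1, -21) = (-2 - 4/2²) + (1 - 21) = (-2 - 4*¼) - 20 = (-2 - 1) - 20 = -3 - 20 = -23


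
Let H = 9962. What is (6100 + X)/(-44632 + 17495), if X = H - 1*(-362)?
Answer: -16424/27137 ≈ -0.60523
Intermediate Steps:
X = 10324 (X = 9962 - 1*(-362) = 9962 + 362 = 10324)
(6100 + X)/(-44632 + 17495) = (6100 + 10324)/(-44632 + 17495) = 16424/(-27137) = 16424*(-1/27137) = -16424/27137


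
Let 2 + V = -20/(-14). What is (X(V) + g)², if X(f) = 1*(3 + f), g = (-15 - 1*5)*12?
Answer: 2765569/49 ≈ 56440.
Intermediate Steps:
V = -4/7 (V = -2 - 20/(-14) = -2 - 20*(-1/14) = -2 + 10/7 = -4/7 ≈ -0.57143)
g = -240 (g = (-15 - 5)*12 = -20*12 = -240)
X(f) = 3 + f
(X(V) + g)² = ((3 - 4/7) - 240)² = (17/7 - 240)² = (-1663/7)² = 2765569/49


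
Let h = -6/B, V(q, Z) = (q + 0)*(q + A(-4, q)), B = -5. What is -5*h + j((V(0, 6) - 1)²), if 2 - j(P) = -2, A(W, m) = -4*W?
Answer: -2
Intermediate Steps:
V(q, Z) = q*(16 + q) (V(q, Z) = (q + 0)*(q - 4*(-4)) = q*(q + 16) = q*(16 + q))
j(P) = 4 (j(P) = 2 - 1*(-2) = 2 + 2 = 4)
h = 6/5 (h = -6/(-5) = -6*(-⅕) = 6/5 ≈ 1.2000)
-5*h + j((V(0, 6) - 1)²) = -5*6/5 + 4 = -6 + 4 = -2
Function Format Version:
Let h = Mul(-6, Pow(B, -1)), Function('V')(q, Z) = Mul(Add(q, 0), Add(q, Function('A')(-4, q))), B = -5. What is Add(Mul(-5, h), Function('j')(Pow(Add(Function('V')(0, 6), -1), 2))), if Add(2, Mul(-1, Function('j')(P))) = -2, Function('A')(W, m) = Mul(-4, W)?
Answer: -2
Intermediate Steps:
Function('V')(q, Z) = Mul(q, Add(16, q)) (Function('V')(q, Z) = Mul(Add(q, 0), Add(q, Mul(-4, -4))) = Mul(q, Add(q, 16)) = Mul(q, Add(16, q)))
Function('j')(P) = 4 (Function('j')(P) = Add(2, Mul(-1, -2)) = Add(2, 2) = 4)
h = Rational(6, 5) (h = Mul(-6, Pow(-5, -1)) = Mul(-6, Rational(-1, 5)) = Rational(6, 5) ≈ 1.2000)
Add(Mul(-5, h), Function('j')(Pow(Add(Function('V')(0, 6), -1), 2))) = Add(Mul(-5, Rational(6, 5)), 4) = Add(-6, 4) = -2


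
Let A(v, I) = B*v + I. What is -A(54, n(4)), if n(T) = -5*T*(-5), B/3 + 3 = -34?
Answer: 5894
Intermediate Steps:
B = -111 (B = -9 + 3*(-34) = -9 - 102 = -111)
n(T) = 25*T
A(v, I) = I - 111*v (A(v, I) = -111*v + I = I - 111*v)
-A(54, n(4)) = -(25*4 - 111*54) = -(100 - 5994) = -1*(-5894) = 5894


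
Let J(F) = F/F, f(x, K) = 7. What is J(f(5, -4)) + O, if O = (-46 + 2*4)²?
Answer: 1445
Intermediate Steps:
O = 1444 (O = (-46 + 8)² = (-38)² = 1444)
J(F) = 1
J(f(5, -4)) + O = 1 + 1444 = 1445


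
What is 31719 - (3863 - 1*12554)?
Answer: 40410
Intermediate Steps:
31719 - (3863 - 1*12554) = 31719 - (3863 - 12554) = 31719 - 1*(-8691) = 31719 + 8691 = 40410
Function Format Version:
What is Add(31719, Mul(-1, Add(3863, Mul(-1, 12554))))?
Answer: 40410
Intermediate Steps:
Add(31719, Mul(-1, Add(3863, Mul(-1, 12554)))) = Add(31719, Mul(-1, Add(3863, -12554))) = Add(31719, Mul(-1, -8691)) = Add(31719, 8691) = 40410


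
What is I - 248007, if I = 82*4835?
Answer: 148463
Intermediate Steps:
I = 396470
I - 248007 = 396470 - 248007 = 148463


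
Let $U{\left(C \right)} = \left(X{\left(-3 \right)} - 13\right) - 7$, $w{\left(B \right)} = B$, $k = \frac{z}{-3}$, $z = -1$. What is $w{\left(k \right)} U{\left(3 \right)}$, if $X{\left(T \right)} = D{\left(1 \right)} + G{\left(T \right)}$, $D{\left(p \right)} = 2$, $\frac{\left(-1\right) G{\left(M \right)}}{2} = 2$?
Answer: $- \frac{22}{3} \approx -7.3333$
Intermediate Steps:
$G{\left(M \right)} = -4$ ($G{\left(M \right)} = \left(-2\right) 2 = -4$)
$k = \frac{1}{3}$ ($k = - \frac{1}{-3} = \left(-1\right) \left(- \frac{1}{3}\right) = \frac{1}{3} \approx 0.33333$)
$X{\left(T \right)} = -2$ ($X{\left(T \right)} = 2 - 4 = -2$)
$U{\left(C \right)} = -22$ ($U{\left(C \right)} = \left(-2 - 13\right) - 7 = -15 - 7 = -22$)
$w{\left(k \right)} U{\left(3 \right)} = \frac{1}{3} \left(-22\right) = - \frac{22}{3}$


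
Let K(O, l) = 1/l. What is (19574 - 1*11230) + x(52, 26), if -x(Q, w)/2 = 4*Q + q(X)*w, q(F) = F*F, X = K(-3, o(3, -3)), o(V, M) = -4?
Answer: 31699/4 ≈ 7924.8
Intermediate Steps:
X = -¼ (X = 1/(-4) = -¼ ≈ -0.25000)
q(F) = F²
x(Q, w) = -8*Q - w/8 (x(Q, w) = -2*(4*Q + (-¼)²*w) = -2*(4*Q + w/16) = -8*Q - w/8)
(19574 - 1*11230) + x(52, 26) = (19574 - 1*11230) + (-8*52 - ⅛*26) = (19574 - 11230) + (-416 - 13/4) = 8344 - 1677/4 = 31699/4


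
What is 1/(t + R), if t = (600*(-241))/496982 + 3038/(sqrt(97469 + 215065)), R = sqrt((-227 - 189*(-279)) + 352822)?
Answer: 12943647699/(-3766034700 + 377457829*sqrt(34726) + 12943647699*sqrt(405326)) ≈ 0.0015581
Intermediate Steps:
R = sqrt(405326) (R = sqrt((-227 + 52731) + 352822) = sqrt(52504 + 352822) = sqrt(405326) ≈ 636.65)
t = -72300/248491 + 1519*sqrt(34726)/52089 (t = -144600*1/496982 + 3038/(sqrt(312534)) = -72300/248491 + 3038/((3*sqrt(34726))) = -72300/248491 + 3038*(sqrt(34726)/104178) = -72300/248491 + 1519*sqrt(34726)/52089 ≈ 5.1433)
1/(t + R) = 1/((-72300/248491 + 1519*sqrt(34726)/52089) + sqrt(405326)) = 1/(-72300/248491 + sqrt(405326) + 1519*sqrt(34726)/52089)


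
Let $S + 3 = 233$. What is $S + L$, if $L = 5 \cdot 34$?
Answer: $400$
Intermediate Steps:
$S = 230$ ($S = -3 + 233 = 230$)
$L = 170$
$S + L = 230 + 170 = 400$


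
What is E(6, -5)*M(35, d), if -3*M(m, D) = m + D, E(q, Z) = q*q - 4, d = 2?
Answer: -1184/3 ≈ -394.67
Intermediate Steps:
E(q, Z) = -4 + q² (E(q, Z) = q² - 4 = -4 + q²)
M(m, D) = -D/3 - m/3 (M(m, D) = -(m + D)/3 = -(D + m)/3 = -D/3 - m/3)
E(6, -5)*M(35, d) = (-4 + 6²)*(-⅓*2 - ⅓*35) = (-4 + 36)*(-⅔ - 35/3) = 32*(-37/3) = -1184/3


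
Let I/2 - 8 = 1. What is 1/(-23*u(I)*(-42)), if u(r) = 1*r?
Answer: 1/17388 ≈ 5.7511e-5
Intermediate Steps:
I = 18 (I = 16 + 2*1 = 16 + 2 = 18)
u(r) = r
1/(-23*u(I)*(-42)) = 1/(-23*18*(-42)) = 1/(-414*(-42)) = 1/17388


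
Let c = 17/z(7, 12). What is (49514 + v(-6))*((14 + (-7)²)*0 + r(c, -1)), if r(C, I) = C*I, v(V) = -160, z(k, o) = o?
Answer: -419509/6 ≈ -69918.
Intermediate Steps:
c = 17/12 ≈ 1.4167
(49514 + v(-6))*((14 + (-7)²)*0 + r(c, -1)) = (49514 - 160)*((14 + (-7)²)*0 + (17/12)*(-1)) = 49354*((14 + 49)*0 - 17/12) = 49354*(63*0 - 17/12) = 49354*(0 - 17/12) = 49354*(-17/12) = -419509/6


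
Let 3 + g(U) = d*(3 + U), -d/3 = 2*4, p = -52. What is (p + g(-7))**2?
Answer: 1681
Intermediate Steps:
d = -24 (d = -6*4 = -3*8 = -24)
g(U) = -75 - 24*U (g(U) = -3 - 24*(3 + U) = -3 + (-72 - 24*U) = -75 - 24*U)
(p + g(-7))**2 = (-52 + (-75 - 24*(-7)))**2 = (-52 + (-75 + 168))**2 = (-52 + 93)**2 = 41**2 = 1681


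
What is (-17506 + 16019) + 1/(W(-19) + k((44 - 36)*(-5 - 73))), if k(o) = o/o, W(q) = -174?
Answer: -257252/173 ≈ -1487.0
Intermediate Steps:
k(o) = 1
(-17506 + 16019) + 1/(W(-19) + k((44 - 36)*(-5 - 73))) = (-17506 + 16019) + 1/(-174 + 1) = -1487 + 1/(-173) = -1487 - 1/173 = -257252/173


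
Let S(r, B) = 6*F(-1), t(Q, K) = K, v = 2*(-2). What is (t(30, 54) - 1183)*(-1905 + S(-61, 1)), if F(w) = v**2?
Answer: 2042361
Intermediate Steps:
v = -4
F(w) = 16 (F(w) = (-4)**2 = 16)
S(r, B) = 96 (S(r, B) = 6*16 = 96)
(t(30, 54) - 1183)*(-1905 + S(-61, 1)) = (54 - 1183)*(-1905 + 96) = -1129*(-1809) = 2042361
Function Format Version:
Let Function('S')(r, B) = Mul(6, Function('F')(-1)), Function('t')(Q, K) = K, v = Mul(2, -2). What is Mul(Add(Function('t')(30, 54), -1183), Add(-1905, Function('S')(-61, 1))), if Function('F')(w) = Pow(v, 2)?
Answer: 2042361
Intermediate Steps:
v = -4
Function('F')(w) = 16 (Function('F')(w) = Pow(-4, 2) = 16)
Function('S')(r, B) = 96 (Function('S')(r, B) = Mul(6, 16) = 96)
Mul(Add(Function('t')(30, 54), -1183), Add(-1905, Function('S')(-61, 1))) = Mul(Add(54, -1183), Add(-1905, 96)) = Mul(-1129, -1809) = 2042361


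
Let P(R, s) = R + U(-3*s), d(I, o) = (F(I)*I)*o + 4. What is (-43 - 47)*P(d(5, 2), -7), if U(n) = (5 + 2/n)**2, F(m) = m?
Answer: -352630/49 ≈ -7196.5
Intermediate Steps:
d(I, o) = 4 + o*I**2 (d(I, o) = (I*I)*o + 4 = I**2*o + 4 = o*I**2 + 4 = 4 + o*I**2)
P(R, s) = R + (2 - 15*s)**2/(9*s**2) (P(R, s) = R + (2 + 5*(-3*s))**2/(-3*s)**2 = R + (1/(9*s**2))*(2 - 15*s)**2 = R + (2 - 15*s)**2/(9*s**2))
(-43 - 47)*P(d(5, 2), -7) = (-43 - 47)*((4 + 2*5**2) + (1/9)*(2 - 15*(-7))**2/(-7)**2) = -90*((4 + 2*25) + (1/9)*(1/49)*(2 + 105)**2) = -90*((4 + 50) + (1/9)*(1/49)*107**2) = -90*(54 + (1/9)*(1/49)*11449) = -90*(54 + 11449/441) = -90*35263/441 = -352630/49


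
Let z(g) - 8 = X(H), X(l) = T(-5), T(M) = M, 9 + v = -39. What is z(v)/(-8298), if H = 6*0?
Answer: -1/2766 ≈ -0.00036153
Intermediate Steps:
v = -48 (v = -9 - 39 = -48)
H = 0
X(l) = -5
z(g) = 3 (z(g) = 8 - 5 = 3)
z(v)/(-8298) = 3/(-8298) = 3*(-1/8298) = -1/2766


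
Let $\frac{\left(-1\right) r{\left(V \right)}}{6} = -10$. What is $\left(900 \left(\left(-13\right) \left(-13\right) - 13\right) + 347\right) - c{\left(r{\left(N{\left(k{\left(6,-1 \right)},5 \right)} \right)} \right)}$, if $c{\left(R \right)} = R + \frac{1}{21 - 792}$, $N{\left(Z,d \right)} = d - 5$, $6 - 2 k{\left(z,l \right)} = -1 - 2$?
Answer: $\frac{108469678}{771} \approx 1.4069 \cdot 10^{5}$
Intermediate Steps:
$k{\left(z,l \right)} = \frac{9}{2}$ ($k{\left(z,l \right)} = 3 - \frac{-1 - 2}{2} = 3 - - \frac{3}{2} = 3 + \frac{3}{2} = \frac{9}{2}$)
$N{\left(Z,d \right)} = -5 + d$
$r{\left(V \right)} = 60$ ($r{\left(V \right)} = \left(-6\right) \left(-10\right) = 60$)
$c{\left(R \right)} = - \frac{1}{771} + R$ ($c{\left(R \right)} = R + \frac{1}{-771} = R - \frac{1}{771} = - \frac{1}{771} + R$)
$\left(900 \left(\left(-13\right) \left(-13\right) - 13\right) + 347\right) - c{\left(r{\left(N{\left(k{\left(6,-1 \right)},5 \right)} \right)} \right)} = \left(900 \left(\left(-13\right) \left(-13\right) - 13\right) + 347\right) - \left(- \frac{1}{771} + 60\right) = \left(900 \left(169 - 13\right) + 347\right) - \frac{46259}{771} = \left(900 \cdot 156 + 347\right) - \frac{46259}{771} = \left(140400 + 347\right) - \frac{46259}{771} = 140747 - \frac{46259}{771} = \frac{108469678}{771}$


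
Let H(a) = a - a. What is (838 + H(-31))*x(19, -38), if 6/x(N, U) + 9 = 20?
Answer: 5028/11 ≈ 457.09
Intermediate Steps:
x(N, U) = 6/11 (x(N, U) = 6/(-9 + 20) = 6/11)
H(a) = 0
(838 + H(-31))*x(19, -38) = (838 + 0)*(6/11) = 838*(6/11) = 5028/11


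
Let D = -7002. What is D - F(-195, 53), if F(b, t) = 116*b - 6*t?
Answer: 15936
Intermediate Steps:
F(b, t) = -6*t + 116*b
D - F(-195, 53) = -7002 - (-6*53 + 116*(-195)) = -7002 - (-318 - 22620) = -7002 - 1*(-22938) = -7002 + 22938 = 15936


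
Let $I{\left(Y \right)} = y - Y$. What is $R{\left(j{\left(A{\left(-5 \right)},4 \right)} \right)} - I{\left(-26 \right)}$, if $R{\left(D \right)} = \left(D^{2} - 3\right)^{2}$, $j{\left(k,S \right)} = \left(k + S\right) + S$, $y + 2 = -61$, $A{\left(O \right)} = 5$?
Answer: $27593$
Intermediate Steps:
$y = -63$ ($y = -2 - 61 = -63$)
$j{\left(k,S \right)} = k + 2 S$ ($j{\left(k,S \right)} = \left(S + k\right) + S = k + 2 S$)
$I{\left(Y \right)} = -63 - Y$
$R{\left(D \right)} = \left(-3 + D^{2}\right)^{2}$
$R{\left(j{\left(A{\left(-5 \right)},4 \right)} \right)} - I{\left(-26 \right)} = \left(-3 + \left(5 + 2 \cdot 4\right)^{2}\right)^{2} - \left(-63 - -26\right) = \left(-3 + \left(5 + 8\right)^{2}\right)^{2} - \left(-63 + 26\right) = \left(-3 + 13^{2}\right)^{2} - -37 = \left(-3 + 169\right)^{2} + 37 = 166^{2} + 37 = 27556 + 37 = 27593$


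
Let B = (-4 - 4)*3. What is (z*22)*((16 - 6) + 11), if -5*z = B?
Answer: 11088/5 ≈ 2217.6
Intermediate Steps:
B = -24 (B = -8*3 = -24)
z = 24/5 (z = -⅕*(-24) = 24/5 ≈ 4.8000)
(z*22)*((16 - 6) + 11) = ((24/5)*22)*((16 - 6) + 11) = 528*(10 + 11)/5 = (528/5)*21 = 11088/5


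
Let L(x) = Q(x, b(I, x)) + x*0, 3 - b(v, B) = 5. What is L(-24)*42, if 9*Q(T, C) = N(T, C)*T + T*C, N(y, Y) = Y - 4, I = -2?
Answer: 896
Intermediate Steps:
b(v, B) = -2 (b(v, B) = 3 - 1*5 = 3 - 5 = -2)
N(y, Y) = -4 + Y
Q(T, C) = C*T/9 + T*(-4 + C)/9 (Q(T, C) = ((-4 + C)*T + T*C)/9 = (T*(-4 + C) + C*T)/9 = (C*T + T*(-4 + C))/9 = C*T/9 + T*(-4 + C)/9)
L(x) = -8*x/9 (L(x) = 2*x*(-2 - 2)/9 + x*0 = (2/9)*x*(-4) + 0 = -8*x/9 + 0 = -8*x/9)
L(-24)*42 = -8/9*(-24)*42 = (64/3)*42 = 896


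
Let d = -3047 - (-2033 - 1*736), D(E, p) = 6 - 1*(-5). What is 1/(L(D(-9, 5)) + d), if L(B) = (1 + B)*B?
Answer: -1/146 ≈ -0.0068493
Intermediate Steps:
D(E, p) = 11 (D(E, p) = 6 + 5 = 11)
d = -278 (d = -3047 - (-2033 - 736) = -3047 - 1*(-2769) = -3047 + 2769 = -278)
L(B) = B*(1 + B)
1/(L(D(-9, 5)) + d) = 1/(11*(1 + 11) - 278) = 1/(11*12 - 278) = 1/(132 - 278) = 1/(-146) = -1/146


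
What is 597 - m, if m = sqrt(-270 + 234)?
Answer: 597 - 6*I ≈ 597.0 - 6.0*I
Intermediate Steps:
m = 6*I (m = sqrt(-36) = 6*I ≈ 6.0*I)
597 - m = 597 - 6*I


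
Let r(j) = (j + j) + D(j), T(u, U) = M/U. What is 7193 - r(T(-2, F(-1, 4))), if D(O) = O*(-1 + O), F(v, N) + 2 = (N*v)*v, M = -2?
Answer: 7193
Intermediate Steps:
F(v, N) = -2 + N*v² (F(v, N) = -2 + (N*v)*v = -2 + N*v²)
T(u, U) = -2/U
r(j) = 2*j + j*(-1 + j) (r(j) = (j + j) + j*(-1 + j) = 2*j + j*(-1 + j))
7193 - r(T(-2, F(-1, 4))) = 7193 - (-2/(-2 + 4*(-1)²))*(1 - 2/(-2 + 4*(-1)²)) = 7193 - (-2/(-2 + 4*1))*(1 - 2/(-2 + 4*1)) = 7193 - (-2/(-2 + 4))*(1 - 2/(-2 + 4)) = 7193 - (-2/2)*(1 - 2/2) = 7193 - (-2*½)*(1 - 2*½) = 7193 - (-1)*(1 - 1) = 7193 - (-1)*0 = 7193 - 1*0 = 7193 + 0 = 7193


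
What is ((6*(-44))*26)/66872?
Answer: -66/643 ≈ -0.10264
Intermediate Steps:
((6*(-44))*26)/66872 = -264*26*(1/66872) = -6864*1/66872 = -66/643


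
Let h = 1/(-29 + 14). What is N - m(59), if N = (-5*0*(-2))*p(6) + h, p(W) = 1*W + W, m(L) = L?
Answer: -886/15 ≈ -59.067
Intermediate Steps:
h = -1/15 (h = 1/(-15) = -1/15 ≈ -0.066667)
p(W) = 2*W (p(W) = W + W = 2*W)
N = -1/15 (N = (-5*0*(-2))*(2*6) - 1/15 = (0*(-2))*12 - 1/15 = 0*12 - 1/15 = 0 - 1/15 = -1/15 ≈ -0.066667)
N - m(59) = -1/15 - 1*59 = -1/15 - 59 = -886/15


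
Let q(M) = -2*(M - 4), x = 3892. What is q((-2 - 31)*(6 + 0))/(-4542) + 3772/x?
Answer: 1945007/2209683 ≈ 0.88022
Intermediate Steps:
q(M) = 8 - 2*M (q(M) = -2*(-4 + M) = 8 - 2*M)
q((-2 - 31)*(6 + 0))/(-4542) + 3772/x = (8 - 2*(-2 - 31)*(6 + 0))/(-4542) + 3772/3892 = (8 - (-66)*6)*(-1/4542) + 3772*(1/3892) = (8 - 2*(-198))*(-1/4542) + 943/973 = (8 + 396)*(-1/4542) + 943/973 = 404*(-1/4542) + 943/973 = -202/2271 + 943/973 = 1945007/2209683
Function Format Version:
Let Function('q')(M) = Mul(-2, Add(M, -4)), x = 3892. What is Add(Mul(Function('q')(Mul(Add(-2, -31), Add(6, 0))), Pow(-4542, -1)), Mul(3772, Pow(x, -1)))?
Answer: Rational(1945007, 2209683) ≈ 0.88022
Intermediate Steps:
Function('q')(M) = Add(8, Mul(-2, M)) (Function('q')(M) = Mul(-2, Add(-4, M)) = Add(8, Mul(-2, M)))
Add(Mul(Function('q')(Mul(Add(-2, -31), Add(6, 0))), Pow(-4542, -1)), Mul(3772, Pow(x, -1))) = Add(Mul(Add(8, Mul(-2, Mul(Add(-2, -31), Add(6, 0)))), Pow(-4542, -1)), Mul(3772, Pow(3892, -1))) = Add(Mul(Add(8, Mul(-2, Mul(-33, 6))), Rational(-1, 4542)), Mul(3772, Rational(1, 3892))) = Add(Mul(Add(8, Mul(-2, -198)), Rational(-1, 4542)), Rational(943, 973)) = Add(Mul(Add(8, 396), Rational(-1, 4542)), Rational(943, 973)) = Add(Mul(404, Rational(-1, 4542)), Rational(943, 973)) = Add(Rational(-202, 2271), Rational(943, 973)) = Rational(1945007, 2209683)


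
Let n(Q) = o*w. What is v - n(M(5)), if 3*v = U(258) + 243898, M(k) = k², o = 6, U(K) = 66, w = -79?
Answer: 245386/3 ≈ 81795.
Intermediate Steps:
v = 243964/3 (v = (66 + 243898)/3 = (⅓)*243964 = 243964/3 ≈ 81321.)
n(Q) = -474 (n(Q) = 6*(-79) = -474)
v - n(M(5)) = 243964/3 - 1*(-474) = 243964/3 + 474 = 245386/3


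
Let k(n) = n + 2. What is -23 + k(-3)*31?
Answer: -54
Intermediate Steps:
k(n) = 2 + n
-23 + k(-3)*31 = -23 + (2 - 3)*31 = -23 - 1*31 = -23 - 31 = -54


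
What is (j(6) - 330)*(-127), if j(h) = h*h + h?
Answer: 36576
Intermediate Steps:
j(h) = h + h² (j(h) = h² + h = h + h²)
(j(6) - 330)*(-127) = (6*(1 + 6) - 330)*(-127) = (6*7 - 330)*(-127) = (42 - 330)*(-127) = -288*(-127) = 36576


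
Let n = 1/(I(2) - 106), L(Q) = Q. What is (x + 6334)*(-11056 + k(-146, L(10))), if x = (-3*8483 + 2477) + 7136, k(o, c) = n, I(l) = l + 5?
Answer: 10400366590/99 ≈ 1.0505e+8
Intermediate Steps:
I(l) = 5 + l
n = -1/99 (n = 1/((5 + 2) - 106) = 1/(7 - 106) = 1/(-99) = -1/99 ≈ -0.010101)
k(o, c) = -1/99
x = -15836 (x = (-25449 + 2477) + 7136 = -22972 + 7136 = -15836)
(x + 6334)*(-11056 + k(-146, L(10))) = (-15836 + 6334)*(-11056 - 1/99) = -9502*(-1094545/99) = 10400366590/99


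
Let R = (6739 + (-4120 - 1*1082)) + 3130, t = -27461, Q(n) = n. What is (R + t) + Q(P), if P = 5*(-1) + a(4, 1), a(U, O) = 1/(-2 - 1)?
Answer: -68398/3 ≈ -22799.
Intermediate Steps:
a(U, O) = -⅓ (a(U, O) = 1/(-3) = -⅓)
P = -16/3 (P = 5*(-1) - ⅓ = -5 - ⅓ = -16/3 ≈ -5.3333)
R = 4667 (R = (6739 + (-4120 - 1082)) + 3130 = (6739 - 5202) + 3130 = 1537 + 3130 = 4667)
(R + t) + Q(P) = (4667 - 27461) - 16/3 = -22794 - 16/3 = -68398/3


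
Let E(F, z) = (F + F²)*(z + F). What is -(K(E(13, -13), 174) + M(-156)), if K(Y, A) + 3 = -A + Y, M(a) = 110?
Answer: 67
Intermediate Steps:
E(F, z) = (F + z)*(F + F²) (E(F, z) = (F + F²)*(F + z) = (F + z)*(F + F²))
K(Y, A) = -3 + Y - A (K(Y, A) = -3 + (-A + Y) = -3 + (Y - A) = -3 + Y - A)
-(K(E(13, -13), 174) + M(-156)) = -((-3 + 13*(13 - 13 + 13² + 13*(-13)) - 1*174) + 110) = -((-3 + 13*(13 - 13 + 169 - 169) - 174) + 110) = -((-3 + 13*0 - 174) + 110) = -((-3 + 0 - 174) + 110) = -(-177 + 110) = -1*(-67) = 67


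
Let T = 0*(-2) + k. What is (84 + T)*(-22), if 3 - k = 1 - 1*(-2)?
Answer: -1848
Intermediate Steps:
k = 0 (k = 3 - (1 - 1*(-2)) = 3 - (1 + 2) = 3 - 1*3 = 3 - 3 = 0)
T = 0 (T = 0*(-2) + 0 = 0 + 0 = 0)
(84 + T)*(-22) = (84 + 0)*(-22) = 84*(-22) = -1848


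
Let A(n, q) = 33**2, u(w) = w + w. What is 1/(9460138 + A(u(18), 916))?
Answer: 1/9461227 ≈ 1.0569e-7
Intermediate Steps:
u(w) = 2*w
A(n, q) = 1089
1/(9460138 + A(u(18), 916)) = 1/(9460138 + 1089) = 1/9461227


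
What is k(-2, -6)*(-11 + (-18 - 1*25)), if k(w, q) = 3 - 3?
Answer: 0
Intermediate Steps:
k(w, q) = 0
k(-2, -6)*(-11 + (-18 - 1*25)) = 0*(-11 + (-18 - 1*25)) = 0*(-11 + (-18 - 25)) = 0*(-11 - 43) = 0*(-54) = 0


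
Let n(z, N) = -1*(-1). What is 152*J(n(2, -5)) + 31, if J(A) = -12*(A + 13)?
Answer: -25505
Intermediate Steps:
n(z, N) = 1
J(A) = -156 - 12*A (J(A) = -12*(13 + A) = -156 - 12*A)
152*J(n(2, -5)) + 31 = 152*(-156 - 12*1) + 31 = 152*(-156 - 12) + 31 = 152*(-168) + 31 = -25536 + 31 = -25505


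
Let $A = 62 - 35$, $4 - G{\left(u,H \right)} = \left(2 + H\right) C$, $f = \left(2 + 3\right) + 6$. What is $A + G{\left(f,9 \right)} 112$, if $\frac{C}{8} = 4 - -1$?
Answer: $-48805$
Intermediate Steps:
$f = 11$ ($f = 5 + 6 = 11$)
$C = 40$ ($C = 8 \left(4 - -1\right) = 8 \left(4 + 1\right) = 8 \cdot 5 = 40$)
$G{\left(u,H \right)} = -76 - 40 H$ ($G{\left(u,H \right)} = 4 - \left(2 + H\right) 40 = 4 - \left(80 + 40 H\right) = -76 - 40 H$)
$A = 27$
$A + G{\left(f,9 \right)} 112 = 27 + \left(-76 - 360\right) 112 = 27 - 48832 = -48805$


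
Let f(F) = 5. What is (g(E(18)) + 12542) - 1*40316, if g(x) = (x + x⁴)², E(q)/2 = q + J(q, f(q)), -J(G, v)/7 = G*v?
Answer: 5037920872282030738337730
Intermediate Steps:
J(G, v) = -7*G*v
E(q) = -68*q (E(q) = 2*(q - 7*q*5) = 2*(q - 35*q) = 2*(-34*q) = -68*q)
(g(E(18)) + 12542) - 1*40316 = ((-68*18)²*(1 + (-68*18)³)² + 12542) - 1*40316 = ((-1224)²*(1 + (-1224)³)² + 12542) - 40316 = (1498176*(1 - 1833767424)² + 12542) - 40316 = (1498176*(-1833767423)² + 12542) - 40316 = (1498176*3362702961656060929 + 12542) - 40316 = (5037920872282030738365504 + 12542) - 40316 = 5037920872282030738378046 - 40316 = 5037920872282030738337730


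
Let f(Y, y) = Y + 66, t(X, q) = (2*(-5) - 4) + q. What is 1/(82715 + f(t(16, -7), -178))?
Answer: 1/82760 ≈ 1.2083e-5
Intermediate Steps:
t(X, q) = -14 + q (t(X, q) = (-10 - 4) + q = -14 + q)
f(Y, y) = 66 + Y
1/(82715 + f(t(16, -7), -178)) = 1/(82715 + (66 + (-14 - 7))) = 1/(82715 + (66 - 21)) = 1/(82715 + 45) = 1/82760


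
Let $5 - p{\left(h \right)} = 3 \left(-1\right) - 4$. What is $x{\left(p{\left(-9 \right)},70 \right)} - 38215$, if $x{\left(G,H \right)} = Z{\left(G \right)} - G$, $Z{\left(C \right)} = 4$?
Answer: $-38223$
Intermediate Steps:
$p{\left(h \right)} = 12$ ($p{\left(h \right)} = 5 - \left(3 \left(-1\right) - 4\right) = 5 - \left(-3 - 4\right) = 5 - -7 = 5 + 7 = 12$)
$x{\left(G,H \right)} = 4 - G$
$x{\left(p{\left(-9 \right)},70 \right)} - 38215 = \left(4 - 12\right) - 38215 = -8 - 38215 = -38223$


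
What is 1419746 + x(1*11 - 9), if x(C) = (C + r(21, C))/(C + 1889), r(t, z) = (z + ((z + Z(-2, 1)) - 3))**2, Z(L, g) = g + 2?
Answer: 2684739704/1891 ≈ 1.4197e+6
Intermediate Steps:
Z(L, g) = 2 + g
r(t, z) = 4*z**2 (r(t, z) = (z + ((z + (2 + 1)) - 3))**2 = (z + ((z + 3) - 3))**2 = (z + ((3 + z) - 3))**2 = (z + z)**2 = (2*z)**2 = 4*z**2)
x(C) = (C + 4*C**2)/(1889 + C) (x(C) = (C + 4*C**2)/(C + 1889) = (C + 4*C**2)/(1889 + C))
1419746 + x(1*11 - 9) = 1419746 + (1*11 - 9)*(1 + 4*(1*11 - 9))/(1889 + (1*11 - 9)) = 1419746 + (11 - 9)*(1 + 4*(11 - 9))/(1889 + (11 - 9)) = 1419746 + 2*(1 + 4*2)/(1889 + 2) = 1419746 + 2*(1 + 8)/1891 = 1419746 + 2*(1/1891)*9 = 1419746 + 18/1891 = 2684739704/1891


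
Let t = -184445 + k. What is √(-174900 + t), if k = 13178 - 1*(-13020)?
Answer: I*√333147 ≈ 577.19*I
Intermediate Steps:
k = 26198 (k = 13178 + 13020 = 26198)
t = -158247 (t = -184445 + 26198 = -158247)
√(-174900 + t) = √(-174900 - 158247) = √(-333147) = I*√333147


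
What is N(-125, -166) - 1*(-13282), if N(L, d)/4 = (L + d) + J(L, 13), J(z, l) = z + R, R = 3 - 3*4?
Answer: 11582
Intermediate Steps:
R = -9 (R = 3 - 12 = -9)
J(z, l) = -9 + z (J(z, l) = z - 9 = -9 + z)
N(L, d) = -36 + 4*d + 8*L (N(L, d) = 4*((L + d) + (-9 + L)) = 4*(-9 + d + 2*L) = -36 + 4*d + 8*L)
N(-125, -166) - 1*(-13282) = (-36 + 4*(-166) + 8*(-125)) - 1*(-13282) = (-36 - 664 - 1000) + 13282 = -1700 + 13282 = 11582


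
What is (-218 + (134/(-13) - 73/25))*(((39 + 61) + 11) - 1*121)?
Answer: 150298/65 ≈ 2312.3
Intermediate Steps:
(-218 + (134/(-13) - 73/25))*(((39 + 61) + 11) - 1*121) = (-218 + (134*(-1/13) - 73*1/25))*((100 + 11) - 121) = (-218 + (-134/13 - 73/25))*(111 - 121) = (-218 - 4299/325)*(-10) = -75149/325*(-10) = 150298/65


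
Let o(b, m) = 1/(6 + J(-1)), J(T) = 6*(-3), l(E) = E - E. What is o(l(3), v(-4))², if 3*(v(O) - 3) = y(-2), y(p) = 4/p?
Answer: 1/144 ≈ 0.0069444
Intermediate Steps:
l(E) = 0
J(T) = -18
v(O) = 7/3 (v(O) = 3 + (4/(-2))/3 = 3 + (4*(-½))/3 = 3 + (⅓)*(-2) = 3 - ⅔ = 7/3)
o(b, m) = -1/12 (o(b, m) = 1/(6 - 18) = 1/(-12) = -1/12)
o(l(3), v(-4))² = (-1/12)² = 1/144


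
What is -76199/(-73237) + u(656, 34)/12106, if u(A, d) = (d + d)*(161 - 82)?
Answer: 657947129/443303561 ≈ 1.4842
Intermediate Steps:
u(A, d) = 158*d (u(A, d) = (2*d)*79 = 158*d)
-76199/(-73237) + u(656, 34)/12106 = -76199/(-73237) + (158*34)/12106 = -76199*(-1/73237) + 5372*(1/12106) = 76199/73237 + 2686/6053 = 657947129/443303561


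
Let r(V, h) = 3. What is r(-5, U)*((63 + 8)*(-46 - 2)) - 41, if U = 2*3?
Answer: -10265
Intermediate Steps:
U = 6
r(-5, U)*((63 + 8)*(-46 - 2)) - 41 = 3*((63 + 8)*(-46 - 2)) - 41 = 3*(71*(-48)) - 41 = 3*(-3408) - 41 = -10224 - 41 = -10265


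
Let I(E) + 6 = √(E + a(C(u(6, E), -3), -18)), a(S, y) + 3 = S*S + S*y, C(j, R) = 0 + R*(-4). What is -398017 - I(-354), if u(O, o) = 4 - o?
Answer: -398011 - I*√429 ≈ -3.9801e+5 - 20.712*I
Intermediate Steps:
C(j, R) = -4*R (C(j, R) = 0 - 4*R = -4*R)
a(S, y) = -3 + S² + S*y (a(S, y) = -3 + (S*S + S*y) = -3 + (S² + S*y) = -3 + S² + S*y)
I(E) = -6 + √(-75 + E) (I(E) = -6 + √(E + (-3 + (-4*(-3))² - 4*(-3)*(-18))) = -6 + √(E + (-3 + 12² + 12*(-18))) = -6 + √(E + (-3 + 144 - 216)) = -6 + √(E - 75) = -6 + √(-75 + E))
-398017 - I(-354) = -398017 - (-6 + √(-75 - 354)) = -398017 - (-6 + √(-429)) = -398017 - (-6 + I*√429) = -398017 + (6 - I*√429) = -398011 - I*√429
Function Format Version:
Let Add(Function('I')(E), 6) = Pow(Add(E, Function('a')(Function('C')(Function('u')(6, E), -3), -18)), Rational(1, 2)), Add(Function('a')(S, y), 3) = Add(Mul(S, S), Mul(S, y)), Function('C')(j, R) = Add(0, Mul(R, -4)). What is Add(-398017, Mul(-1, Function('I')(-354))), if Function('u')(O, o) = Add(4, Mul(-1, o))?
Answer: Add(-398011, Mul(-1, I, Pow(429, Rational(1, 2)))) ≈ Add(-3.9801e+5, Mul(-20.712, I))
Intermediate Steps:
Function('C')(j, R) = Mul(-4, R) (Function('C')(j, R) = Add(0, Mul(-4, R)) = Mul(-4, R))
Function('a')(S, y) = Add(-3, Pow(S, 2), Mul(S, y)) (Function('a')(S, y) = Add(-3, Add(Mul(S, S), Mul(S, y))) = Add(-3, Add(Pow(S, 2), Mul(S, y))) = Add(-3, Pow(S, 2), Mul(S, y)))
Function('I')(E) = Add(-6, Pow(Add(-75, E), Rational(1, 2))) (Function('I')(E) = Add(-6, Pow(Add(E, Add(-3, Pow(Mul(-4, -3), 2), Mul(Mul(-4, -3), -18))), Rational(1, 2))) = Add(-6, Pow(Add(E, Add(-3, Pow(12, 2), Mul(12, -18))), Rational(1, 2))) = Add(-6, Pow(Add(E, Add(-3, 144, -216)), Rational(1, 2))) = Add(-6, Pow(Add(E, -75), Rational(1, 2))) = Add(-6, Pow(Add(-75, E), Rational(1, 2))))
Add(-398017, Mul(-1, Function('I')(-354))) = Add(-398017, Mul(-1, Add(-6, Pow(Add(-75, -354), Rational(1, 2))))) = Add(-398017, Mul(-1, Add(-6, Pow(-429, Rational(1, 2))))) = Add(-398017, Mul(-1, Add(-6, Mul(I, Pow(429, Rational(1, 2)))))) = Add(-398017, Add(6, Mul(-1, I, Pow(429, Rational(1, 2))))) = Add(-398011, Mul(-1, I, Pow(429, Rational(1, 2))))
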